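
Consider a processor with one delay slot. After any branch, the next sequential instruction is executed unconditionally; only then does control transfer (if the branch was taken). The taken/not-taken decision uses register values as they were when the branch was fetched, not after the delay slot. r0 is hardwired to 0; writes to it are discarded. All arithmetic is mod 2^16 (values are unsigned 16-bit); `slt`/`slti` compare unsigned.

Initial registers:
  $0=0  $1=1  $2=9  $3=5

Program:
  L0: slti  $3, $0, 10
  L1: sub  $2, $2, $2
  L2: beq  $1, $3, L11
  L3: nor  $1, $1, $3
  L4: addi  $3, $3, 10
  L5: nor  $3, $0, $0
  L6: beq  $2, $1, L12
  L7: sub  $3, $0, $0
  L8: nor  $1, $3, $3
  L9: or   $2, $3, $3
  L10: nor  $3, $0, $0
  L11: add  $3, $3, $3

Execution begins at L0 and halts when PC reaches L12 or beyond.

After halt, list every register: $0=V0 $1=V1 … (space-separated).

[0] slti  $3, $0, 10  →  {$0:0, $1:1, $2:9, $3:1}
[1] sub  $2, $2, $2  →  {$0:0, $1:1, $2:0, $3:1}
[2] beq  $1, $3, L11  →  {$0:0, $1:1, $2:0, $3:1}  ⟨branch taken⟩
[3] nor  $1, $1, $3  →  {$0:0, $1:65534, $2:0, $3:1}
[11] add  $3, $3, $3  →  {$0:0, $1:65534, $2:0, $3:2}

$0=0 $1=65534 $2=0 $3=2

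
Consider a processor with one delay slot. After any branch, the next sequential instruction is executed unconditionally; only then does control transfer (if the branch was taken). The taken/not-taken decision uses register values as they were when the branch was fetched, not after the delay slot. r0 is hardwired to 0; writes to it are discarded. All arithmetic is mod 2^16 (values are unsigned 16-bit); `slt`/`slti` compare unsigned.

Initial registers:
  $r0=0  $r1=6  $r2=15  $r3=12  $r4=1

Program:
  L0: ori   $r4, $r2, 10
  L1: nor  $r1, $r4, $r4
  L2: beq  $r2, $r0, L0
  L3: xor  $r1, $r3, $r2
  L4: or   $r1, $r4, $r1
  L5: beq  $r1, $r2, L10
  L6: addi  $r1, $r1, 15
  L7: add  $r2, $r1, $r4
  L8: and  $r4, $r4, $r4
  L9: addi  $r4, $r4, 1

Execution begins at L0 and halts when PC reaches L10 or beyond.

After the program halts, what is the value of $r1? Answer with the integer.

  step pc=0: ori   $r4, $r2, 10  regs=(0,6,15,12,15)
  step pc=1: nor  $r1, $r4, $r4  regs=(0,65520,15,12,15)
  step pc=2: beq  $r2, $r0, L0  cond=F  regs=(0,65520,15,12,15)
  step pc=3: xor  $r1, $r3, $r2  regs=(0,3,15,12,15)
  step pc=4: or   $r1, $r4, $r1  regs=(0,15,15,12,15)
  step pc=5: beq  $r1, $r2, L10  cond=T  regs=(0,15,15,12,15)
  step pc=6: addi  $r1, $r1, 15  regs=(0,30,15,12,15)

30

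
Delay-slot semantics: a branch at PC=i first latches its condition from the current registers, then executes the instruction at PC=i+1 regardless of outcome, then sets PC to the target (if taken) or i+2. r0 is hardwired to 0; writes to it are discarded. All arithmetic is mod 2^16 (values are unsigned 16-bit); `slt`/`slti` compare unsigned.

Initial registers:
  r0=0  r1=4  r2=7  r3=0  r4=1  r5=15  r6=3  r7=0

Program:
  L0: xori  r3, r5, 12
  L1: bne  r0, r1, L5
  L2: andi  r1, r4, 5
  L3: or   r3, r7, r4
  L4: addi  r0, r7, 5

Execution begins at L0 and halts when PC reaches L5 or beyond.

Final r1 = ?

  step pc=0: xori  r3, r5, 12  regs=(0,4,7,3,1,15,3,0)
  step pc=1: bne  r0, r1, L5  cond=T  regs=(0,4,7,3,1,15,3,0)
  step pc=2: andi  r1, r4, 5  regs=(0,1,7,3,1,15,3,0)

1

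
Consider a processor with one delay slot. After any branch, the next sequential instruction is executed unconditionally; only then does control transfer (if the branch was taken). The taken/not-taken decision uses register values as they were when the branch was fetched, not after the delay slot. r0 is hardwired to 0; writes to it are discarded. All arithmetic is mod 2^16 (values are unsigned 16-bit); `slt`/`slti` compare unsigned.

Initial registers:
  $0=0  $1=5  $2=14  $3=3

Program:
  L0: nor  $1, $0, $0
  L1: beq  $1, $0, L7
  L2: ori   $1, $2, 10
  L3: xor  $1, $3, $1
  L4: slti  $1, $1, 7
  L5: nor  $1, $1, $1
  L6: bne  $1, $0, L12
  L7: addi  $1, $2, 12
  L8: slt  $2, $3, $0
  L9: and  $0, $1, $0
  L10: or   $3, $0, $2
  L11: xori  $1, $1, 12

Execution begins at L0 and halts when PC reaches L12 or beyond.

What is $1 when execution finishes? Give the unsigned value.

26

[0] nor  $1, $0, $0  →  {$0:0, $1:65535, $2:14, $3:3}
[1] beq  $1, $0, L7  →  {$0:0, $1:65535, $2:14, $3:3}  ⟨branch fallthrough⟩
[2] ori   $1, $2, 10  →  {$0:0, $1:14, $2:14, $3:3}
[3] xor  $1, $3, $1  →  {$0:0, $1:13, $2:14, $3:3}
[4] slti  $1, $1, 7  →  {$0:0, $1:0, $2:14, $3:3}
[5] nor  $1, $1, $1  →  {$0:0, $1:65535, $2:14, $3:3}
[6] bne  $1, $0, L12  →  {$0:0, $1:65535, $2:14, $3:3}  ⟨branch taken⟩
[7] addi  $1, $2, 12  →  {$0:0, $1:26, $2:14, $3:3}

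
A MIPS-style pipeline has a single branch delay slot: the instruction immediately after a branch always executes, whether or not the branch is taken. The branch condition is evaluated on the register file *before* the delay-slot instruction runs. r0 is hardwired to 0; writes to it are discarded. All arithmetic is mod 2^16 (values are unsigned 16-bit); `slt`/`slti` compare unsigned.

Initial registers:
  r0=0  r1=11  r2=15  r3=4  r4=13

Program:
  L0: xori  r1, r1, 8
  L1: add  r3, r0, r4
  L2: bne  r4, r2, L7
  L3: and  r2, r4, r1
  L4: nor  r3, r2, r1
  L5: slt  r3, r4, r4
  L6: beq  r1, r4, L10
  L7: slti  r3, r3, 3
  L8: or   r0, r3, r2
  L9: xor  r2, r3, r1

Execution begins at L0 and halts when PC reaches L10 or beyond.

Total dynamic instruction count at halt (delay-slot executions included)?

#0 xori  r1, r1, 8 ; 0/3/15/4/13
#1 add  r3, r0, r4 ; 0/3/15/13/13
#2 bne  r4, r2, L7 ; 0/3/15/13/13 ; →target
#3 and  r2, r4, r1 ; 0/3/1/13/13
#7 slti  r3, r3, 3 ; 0/3/1/0/13
#8 or   r0, r3, r2 ; 0/3/1/0/13
#9 xor  r2, r3, r1 ; 0/3/3/0/13

7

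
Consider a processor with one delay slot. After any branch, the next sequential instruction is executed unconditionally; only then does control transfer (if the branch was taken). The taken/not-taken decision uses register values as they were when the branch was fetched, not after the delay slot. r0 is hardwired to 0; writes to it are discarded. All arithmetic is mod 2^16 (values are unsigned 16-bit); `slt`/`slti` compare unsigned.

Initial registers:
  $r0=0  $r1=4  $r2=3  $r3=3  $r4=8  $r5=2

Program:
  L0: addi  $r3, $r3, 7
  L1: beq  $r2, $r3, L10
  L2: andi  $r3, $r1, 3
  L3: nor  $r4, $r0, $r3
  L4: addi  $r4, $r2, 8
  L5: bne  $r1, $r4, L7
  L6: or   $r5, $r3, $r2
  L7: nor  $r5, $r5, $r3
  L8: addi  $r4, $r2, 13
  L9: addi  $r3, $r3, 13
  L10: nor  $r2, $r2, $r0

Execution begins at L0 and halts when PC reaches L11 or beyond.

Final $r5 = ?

[0] addi  $r3, $r3, 7  →  {$r0:0, $r1:4, $r2:3, $r3:10, $r4:8, $r5:2}
[1] beq  $r2, $r3, L10  →  {$r0:0, $r1:4, $r2:3, $r3:10, $r4:8, $r5:2}  ⟨branch fallthrough⟩
[2] andi  $r3, $r1, 3  →  {$r0:0, $r1:4, $r2:3, $r3:0, $r4:8, $r5:2}
[3] nor  $r4, $r0, $r3  →  {$r0:0, $r1:4, $r2:3, $r3:0, $r4:65535, $r5:2}
[4] addi  $r4, $r2, 8  →  {$r0:0, $r1:4, $r2:3, $r3:0, $r4:11, $r5:2}
[5] bne  $r1, $r4, L7  →  {$r0:0, $r1:4, $r2:3, $r3:0, $r4:11, $r5:2}  ⟨branch taken⟩
[6] or   $r5, $r3, $r2  →  {$r0:0, $r1:4, $r2:3, $r3:0, $r4:11, $r5:3}
[7] nor  $r5, $r5, $r3  →  {$r0:0, $r1:4, $r2:3, $r3:0, $r4:11, $r5:65532}
[8] addi  $r4, $r2, 13  →  {$r0:0, $r1:4, $r2:3, $r3:0, $r4:16, $r5:65532}
[9] addi  $r3, $r3, 13  →  {$r0:0, $r1:4, $r2:3, $r3:13, $r4:16, $r5:65532}
[10] nor  $r2, $r2, $r0  →  {$r0:0, $r1:4, $r2:65532, $r3:13, $r4:16, $r5:65532}

65532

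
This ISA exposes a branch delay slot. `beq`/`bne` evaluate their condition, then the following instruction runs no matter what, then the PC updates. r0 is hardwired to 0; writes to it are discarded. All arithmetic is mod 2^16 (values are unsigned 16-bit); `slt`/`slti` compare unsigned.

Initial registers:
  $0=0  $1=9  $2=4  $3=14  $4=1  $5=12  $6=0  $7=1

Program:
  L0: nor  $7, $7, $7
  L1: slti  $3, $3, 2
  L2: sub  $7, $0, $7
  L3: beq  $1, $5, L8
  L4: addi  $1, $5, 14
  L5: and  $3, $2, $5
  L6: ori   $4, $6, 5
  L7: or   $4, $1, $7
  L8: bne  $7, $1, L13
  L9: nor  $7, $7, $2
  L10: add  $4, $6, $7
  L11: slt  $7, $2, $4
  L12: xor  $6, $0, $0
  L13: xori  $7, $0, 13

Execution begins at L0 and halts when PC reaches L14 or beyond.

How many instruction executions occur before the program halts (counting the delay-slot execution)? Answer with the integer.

[0] nor  $7, $7, $7  →  {$0:0, $1:9, $2:4, $3:14, $4:1, $5:12, $6:0, $7:65534}
[1] slti  $3, $3, 2  →  {$0:0, $1:9, $2:4, $3:0, $4:1, $5:12, $6:0, $7:65534}
[2] sub  $7, $0, $7  →  {$0:0, $1:9, $2:4, $3:0, $4:1, $5:12, $6:0, $7:2}
[3] beq  $1, $5, L8  →  {$0:0, $1:9, $2:4, $3:0, $4:1, $5:12, $6:0, $7:2}  ⟨branch fallthrough⟩
[4] addi  $1, $5, 14  →  {$0:0, $1:26, $2:4, $3:0, $4:1, $5:12, $6:0, $7:2}
[5] and  $3, $2, $5  →  {$0:0, $1:26, $2:4, $3:4, $4:1, $5:12, $6:0, $7:2}
[6] ori   $4, $6, 5  →  {$0:0, $1:26, $2:4, $3:4, $4:5, $5:12, $6:0, $7:2}
[7] or   $4, $1, $7  →  {$0:0, $1:26, $2:4, $3:4, $4:26, $5:12, $6:0, $7:2}
[8] bne  $7, $1, L13  →  {$0:0, $1:26, $2:4, $3:4, $4:26, $5:12, $6:0, $7:2}  ⟨branch taken⟩
[9] nor  $7, $7, $2  →  {$0:0, $1:26, $2:4, $3:4, $4:26, $5:12, $6:0, $7:65529}
[13] xori  $7, $0, 13  →  {$0:0, $1:26, $2:4, $3:4, $4:26, $5:12, $6:0, $7:13}

11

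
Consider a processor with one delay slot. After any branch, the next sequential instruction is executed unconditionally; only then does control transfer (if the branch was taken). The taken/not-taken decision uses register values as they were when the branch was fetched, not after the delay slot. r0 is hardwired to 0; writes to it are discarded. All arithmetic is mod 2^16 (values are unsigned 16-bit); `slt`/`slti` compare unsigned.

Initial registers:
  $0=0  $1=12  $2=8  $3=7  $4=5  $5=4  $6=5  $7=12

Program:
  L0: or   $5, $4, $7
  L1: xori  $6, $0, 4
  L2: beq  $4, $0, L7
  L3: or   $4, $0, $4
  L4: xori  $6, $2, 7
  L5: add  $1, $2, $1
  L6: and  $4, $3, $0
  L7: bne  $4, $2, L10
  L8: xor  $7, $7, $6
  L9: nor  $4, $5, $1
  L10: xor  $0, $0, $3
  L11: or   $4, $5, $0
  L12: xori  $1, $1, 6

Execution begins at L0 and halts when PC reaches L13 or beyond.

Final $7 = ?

PC=0  or   $5, $4, $7        | $0=0 $1=12 $2=8 $3=7 $4=5 $5=13 $6=5 $7=12
PC=1  xori  $6, $0, 4        | $0=0 $1=12 $2=8 $3=7 $4=5 $5=13 $6=4 $7=12
PC=2  beq  $4, $0, L7        | $0=0 $1=12 $2=8 $3=7 $4=5 $5=13 $6=4 $7=12  [not taken]
PC=3  or   $4, $0, $4        | $0=0 $1=12 $2=8 $3=7 $4=5 $5=13 $6=4 $7=12
PC=4  xori  $6, $2, 7        | $0=0 $1=12 $2=8 $3=7 $4=5 $5=13 $6=15 $7=12
PC=5  add  $1, $2, $1        | $0=0 $1=20 $2=8 $3=7 $4=5 $5=13 $6=15 $7=12
PC=6  and  $4, $3, $0        | $0=0 $1=20 $2=8 $3=7 $4=0 $5=13 $6=15 $7=12
PC=7  bne  $4, $2, L10       | $0=0 $1=20 $2=8 $3=7 $4=0 $5=13 $6=15 $7=12  [TAKEN]
PC=8  xor  $7, $7, $6        | $0=0 $1=20 $2=8 $3=7 $4=0 $5=13 $6=15 $7=3
PC=10 xor  $0, $0, $3        | $0=0 $1=20 $2=8 $3=7 $4=0 $5=13 $6=15 $7=3
PC=11 or   $4, $5, $0        | $0=0 $1=20 $2=8 $3=7 $4=13 $5=13 $6=15 $7=3
PC=12 xori  $1, $1, 6        | $0=0 $1=18 $2=8 $3=7 $4=13 $5=13 $6=15 $7=3

3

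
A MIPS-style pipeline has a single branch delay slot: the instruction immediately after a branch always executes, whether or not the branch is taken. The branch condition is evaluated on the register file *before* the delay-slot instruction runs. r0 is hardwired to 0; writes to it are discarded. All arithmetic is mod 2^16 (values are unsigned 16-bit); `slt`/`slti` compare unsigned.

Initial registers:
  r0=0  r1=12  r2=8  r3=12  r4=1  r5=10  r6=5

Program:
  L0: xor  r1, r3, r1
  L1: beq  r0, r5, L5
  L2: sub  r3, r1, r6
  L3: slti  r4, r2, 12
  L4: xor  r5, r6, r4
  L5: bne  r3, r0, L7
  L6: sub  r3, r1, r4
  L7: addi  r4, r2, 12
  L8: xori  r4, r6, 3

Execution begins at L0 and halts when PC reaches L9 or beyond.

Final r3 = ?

65535

PC=0  xor  r1, r3, r1        | r0=0 r1=0 r2=8 r3=12 r4=1 r5=10 r6=5
PC=1  beq  r0, r5, L5        | r0=0 r1=0 r2=8 r3=12 r4=1 r5=10 r6=5  [not taken]
PC=2  sub  r3, r1, r6        | r0=0 r1=0 r2=8 r3=65531 r4=1 r5=10 r6=5
PC=3  slti  r4, r2, 12       | r0=0 r1=0 r2=8 r3=65531 r4=1 r5=10 r6=5
PC=4  xor  r5, r6, r4        | r0=0 r1=0 r2=8 r3=65531 r4=1 r5=4 r6=5
PC=5  bne  r3, r0, L7        | r0=0 r1=0 r2=8 r3=65531 r4=1 r5=4 r6=5  [TAKEN]
PC=6  sub  r3, r1, r4        | r0=0 r1=0 r2=8 r3=65535 r4=1 r5=4 r6=5
PC=7  addi  r4, r2, 12       | r0=0 r1=0 r2=8 r3=65535 r4=20 r5=4 r6=5
PC=8  xori  r4, r6, 3        | r0=0 r1=0 r2=8 r3=65535 r4=6 r5=4 r6=5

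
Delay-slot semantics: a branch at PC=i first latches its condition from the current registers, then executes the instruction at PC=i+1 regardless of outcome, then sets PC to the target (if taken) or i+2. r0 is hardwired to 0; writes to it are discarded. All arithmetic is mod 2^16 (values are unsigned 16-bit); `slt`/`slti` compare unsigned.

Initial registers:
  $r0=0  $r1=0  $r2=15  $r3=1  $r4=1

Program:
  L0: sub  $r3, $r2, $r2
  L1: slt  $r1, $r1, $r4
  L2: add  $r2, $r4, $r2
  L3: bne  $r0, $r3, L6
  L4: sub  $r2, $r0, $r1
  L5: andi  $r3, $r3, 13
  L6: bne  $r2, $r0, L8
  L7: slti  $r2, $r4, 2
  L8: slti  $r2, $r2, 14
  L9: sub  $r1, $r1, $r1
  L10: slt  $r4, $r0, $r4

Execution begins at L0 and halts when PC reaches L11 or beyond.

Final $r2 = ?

1

#0 sub  $r3, $r2, $r2 ; 0/0/15/0/1
#1 slt  $r1, $r1, $r4 ; 0/1/15/0/1
#2 add  $r2, $r4, $r2 ; 0/1/16/0/1
#3 bne  $r0, $r3, L6 ; 0/1/16/0/1 ; →fallthru
#4 sub  $r2, $r0, $r1 ; 0/1/65535/0/1
#5 andi  $r3, $r3, 13 ; 0/1/65535/0/1
#6 bne  $r2, $r0, L8 ; 0/1/65535/0/1 ; →target
#7 slti  $r2, $r4, 2 ; 0/1/1/0/1
#8 slti  $r2, $r2, 14 ; 0/1/1/0/1
#9 sub  $r1, $r1, $r1 ; 0/0/1/0/1
#10 slt  $r4, $r0, $r4 ; 0/0/1/0/1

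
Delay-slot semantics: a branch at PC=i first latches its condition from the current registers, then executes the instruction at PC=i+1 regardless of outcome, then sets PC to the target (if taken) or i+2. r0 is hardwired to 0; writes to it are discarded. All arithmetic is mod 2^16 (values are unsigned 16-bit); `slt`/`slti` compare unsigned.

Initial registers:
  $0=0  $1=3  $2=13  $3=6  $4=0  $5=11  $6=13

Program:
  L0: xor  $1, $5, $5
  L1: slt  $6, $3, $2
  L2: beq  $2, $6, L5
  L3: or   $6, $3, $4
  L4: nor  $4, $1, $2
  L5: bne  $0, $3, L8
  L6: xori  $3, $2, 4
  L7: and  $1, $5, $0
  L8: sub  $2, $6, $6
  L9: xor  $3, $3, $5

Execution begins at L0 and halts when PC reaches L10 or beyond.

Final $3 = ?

  step pc=0: xor  $1, $5, $5  regs=(0,0,13,6,0,11,13)
  step pc=1: slt  $6, $3, $2  regs=(0,0,13,6,0,11,1)
  step pc=2: beq  $2, $6, L5  cond=F  regs=(0,0,13,6,0,11,1)
  step pc=3: or   $6, $3, $4  regs=(0,0,13,6,0,11,6)
  step pc=4: nor  $4, $1, $2  regs=(0,0,13,6,65522,11,6)
  step pc=5: bne  $0, $3, L8  cond=T  regs=(0,0,13,6,65522,11,6)
  step pc=6: xori  $3, $2, 4  regs=(0,0,13,9,65522,11,6)
  step pc=8: sub  $2, $6, $6  regs=(0,0,0,9,65522,11,6)
  step pc=9: xor  $3, $3, $5  regs=(0,0,0,2,65522,11,6)

2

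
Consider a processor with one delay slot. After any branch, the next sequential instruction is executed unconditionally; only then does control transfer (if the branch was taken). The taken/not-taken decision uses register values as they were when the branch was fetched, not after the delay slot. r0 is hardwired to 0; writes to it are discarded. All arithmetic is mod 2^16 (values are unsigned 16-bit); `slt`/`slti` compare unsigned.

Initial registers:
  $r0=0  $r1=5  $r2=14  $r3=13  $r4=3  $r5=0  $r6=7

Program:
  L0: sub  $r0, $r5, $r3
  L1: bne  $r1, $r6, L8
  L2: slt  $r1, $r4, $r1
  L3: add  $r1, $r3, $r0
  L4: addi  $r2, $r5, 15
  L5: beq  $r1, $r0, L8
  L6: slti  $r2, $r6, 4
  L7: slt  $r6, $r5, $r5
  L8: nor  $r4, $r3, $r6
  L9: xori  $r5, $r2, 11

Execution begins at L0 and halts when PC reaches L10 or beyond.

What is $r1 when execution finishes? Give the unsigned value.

PC=0  sub  $r0, $r5, $r3     | $r0=0 $r1=5 $r2=14 $r3=13 $r4=3 $r5=0 $r6=7
PC=1  bne  $r1, $r6, L8      | $r0=0 $r1=5 $r2=14 $r3=13 $r4=3 $r5=0 $r6=7  [TAKEN]
PC=2  slt  $r1, $r4, $r1     | $r0=0 $r1=1 $r2=14 $r3=13 $r4=3 $r5=0 $r6=7
PC=8  nor  $r4, $r3, $r6     | $r0=0 $r1=1 $r2=14 $r3=13 $r4=65520 $r5=0 $r6=7
PC=9  xori  $r5, $r2, 11     | $r0=0 $r1=1 $r2=14 $r3=13 $r4=65520 $r5=5 $r6=7

1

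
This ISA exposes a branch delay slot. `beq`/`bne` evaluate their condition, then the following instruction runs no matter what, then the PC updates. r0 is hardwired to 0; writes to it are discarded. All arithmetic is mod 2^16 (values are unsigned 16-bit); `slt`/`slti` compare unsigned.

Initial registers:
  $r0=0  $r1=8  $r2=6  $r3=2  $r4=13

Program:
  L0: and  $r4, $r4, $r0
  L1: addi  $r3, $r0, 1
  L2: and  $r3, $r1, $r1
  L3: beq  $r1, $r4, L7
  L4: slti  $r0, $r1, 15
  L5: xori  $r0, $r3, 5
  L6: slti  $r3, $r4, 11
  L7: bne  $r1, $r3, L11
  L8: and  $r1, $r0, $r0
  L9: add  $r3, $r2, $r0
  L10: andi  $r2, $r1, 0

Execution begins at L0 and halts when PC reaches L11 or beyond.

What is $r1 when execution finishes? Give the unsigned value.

0

#0 and  $r4, $r4, $r0 ; 0/8/6/2/0
#1 addi  $r3, $r0, 1 ; 0/8/6/1/0
#2 and  $r3, $r1, $r1 ; 0/8/6/8/0
#3 beq  $r1, $r4, L7 ; 0/8/6/8/0 ; →fallthru
#4 slti  $r0, $r1, 15 ; 0/8/6/8/0
#5 xori  $r0, $r3, 5 ; 0/8/6/8/0
#6 slti  $r3, $r4, 11 ; 0/8/6/1/0
#7 bne  $r1, $r3, L11 ; 0/8/6/1/0 ; →target
#8 and  $r1, $r0, $r0 ; 0/0/6/1/0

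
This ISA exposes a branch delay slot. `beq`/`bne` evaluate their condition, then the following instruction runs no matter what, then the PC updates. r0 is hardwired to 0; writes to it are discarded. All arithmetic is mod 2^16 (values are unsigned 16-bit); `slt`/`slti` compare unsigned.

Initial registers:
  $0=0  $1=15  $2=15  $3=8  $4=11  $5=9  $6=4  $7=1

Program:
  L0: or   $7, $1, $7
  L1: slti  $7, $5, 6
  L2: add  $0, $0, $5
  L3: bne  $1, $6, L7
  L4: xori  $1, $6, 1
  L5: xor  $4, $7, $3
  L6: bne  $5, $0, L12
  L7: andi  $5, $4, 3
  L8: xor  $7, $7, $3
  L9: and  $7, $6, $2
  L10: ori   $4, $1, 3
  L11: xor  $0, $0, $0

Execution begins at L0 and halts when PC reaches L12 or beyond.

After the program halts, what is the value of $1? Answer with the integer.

5

[0] or   $7, $1, $7  →  {$0:0, $1:15, $2:15, $3:8, $4:11, $5:9, $6:4, $7:15}
[1] slti  $7, $5, 6  →  {$0:0, $1:15, $2:15, $3:8, $4:11, $5:9, $6:4, $7:0}
[2] add  $0, $0, $5  →  {$0:0, $1:15, $2:15, $3:8, $4:11, $5:9, $6:4, $7:0}
[3] bne  $1, $6, L7  →  {$0:0, $1:15, $2:15, $3:8, $4:11, $5:9, $6:4, $7:0}  ⟨branch taken⟩
[4] xori  $1, $6, 1  →  {$0:0, $1:5, $2:15, $3:8, $4:11, $5:9, $6:4, $7:0}
[7] andi  $5, $4, 3  →  {$0:0, $1:5, $2:15, $3:8, $4:11, $5:3, $6:4, $7:0}
[8] xor  $7, $7, $3  →  {$0:0, $1:5, $2:15, $3:8, $4:11, $5:3, $6:4, $7:8}
[9] and  $7, $6, $2  →  {$0:0, $1:5, $2:15, $3:8, $4:11, $5:3, $6:4, $7:4}
[10] ori   $4, $1, 3  →  {$0:0, $1:5, $2:15, $3:8, $4:7, $5:3, $6:4, $7:4}
[11] xor  $0, $0, $0  →  {$0:0, $1:5, $2:15, $3:8, $4:7, $5:3, $6:4, $7:4}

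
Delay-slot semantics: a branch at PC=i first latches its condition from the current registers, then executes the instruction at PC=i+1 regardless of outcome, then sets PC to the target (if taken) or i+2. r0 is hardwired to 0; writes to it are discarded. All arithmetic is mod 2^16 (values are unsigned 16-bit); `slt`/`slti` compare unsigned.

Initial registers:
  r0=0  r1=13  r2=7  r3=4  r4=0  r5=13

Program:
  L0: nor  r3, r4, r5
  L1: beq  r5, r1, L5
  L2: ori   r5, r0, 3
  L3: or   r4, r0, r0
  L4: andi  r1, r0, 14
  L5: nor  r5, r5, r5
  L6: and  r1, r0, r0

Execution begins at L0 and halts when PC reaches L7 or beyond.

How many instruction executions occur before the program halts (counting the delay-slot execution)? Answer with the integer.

#0 nor  r3, r4, r5 ; 0/13/7/65522/0/13
#1 beq  r5, r1, L5 ; 0/13/7/65522/0/13 ; →target
#2 ori   r5, r0, 3 ; 0/13/7/65522/0/3
#5 nor  r5, r5, r5 ; 0/13/7/65522/0/65532
#6 and  r1, r0, r0 ; 0/0/7/65522/0/65532

5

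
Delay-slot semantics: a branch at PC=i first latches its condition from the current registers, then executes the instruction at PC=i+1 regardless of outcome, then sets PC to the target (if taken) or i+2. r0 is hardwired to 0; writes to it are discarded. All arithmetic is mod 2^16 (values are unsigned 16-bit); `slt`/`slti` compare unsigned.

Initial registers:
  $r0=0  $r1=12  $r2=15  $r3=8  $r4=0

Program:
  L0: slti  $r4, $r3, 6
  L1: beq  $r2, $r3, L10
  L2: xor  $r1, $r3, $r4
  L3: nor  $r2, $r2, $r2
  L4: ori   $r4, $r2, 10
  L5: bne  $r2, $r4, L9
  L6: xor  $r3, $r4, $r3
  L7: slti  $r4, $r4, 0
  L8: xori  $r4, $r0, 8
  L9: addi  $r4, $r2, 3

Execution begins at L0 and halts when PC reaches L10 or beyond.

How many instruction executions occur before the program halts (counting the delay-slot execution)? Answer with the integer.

#0 slti  $r4, $r3, 6 ; 0/12/15/8/0
#1 beq  $r2, $r3, L10 ; 0/12/15/8/0 ; →fallthru
#2 xor  $r1, $r3, $r4 ; 0/8/15/8/0
#3 nor  $r2, $r2, $r2 ; 0/8/65520/8/0
#4 ori   $r4, $r2, 10 ; 0/8/65520/8/65530
#5 bne  $r2, $r4, L9 ; 0/8/65520/8/65530 ; →target
#6 xor  $r3, $r4, $r3 ; 0/8/65520/65522/65530
#9 addi  $r4, $r2, 3 ; 0/8/65520/65522/65523

8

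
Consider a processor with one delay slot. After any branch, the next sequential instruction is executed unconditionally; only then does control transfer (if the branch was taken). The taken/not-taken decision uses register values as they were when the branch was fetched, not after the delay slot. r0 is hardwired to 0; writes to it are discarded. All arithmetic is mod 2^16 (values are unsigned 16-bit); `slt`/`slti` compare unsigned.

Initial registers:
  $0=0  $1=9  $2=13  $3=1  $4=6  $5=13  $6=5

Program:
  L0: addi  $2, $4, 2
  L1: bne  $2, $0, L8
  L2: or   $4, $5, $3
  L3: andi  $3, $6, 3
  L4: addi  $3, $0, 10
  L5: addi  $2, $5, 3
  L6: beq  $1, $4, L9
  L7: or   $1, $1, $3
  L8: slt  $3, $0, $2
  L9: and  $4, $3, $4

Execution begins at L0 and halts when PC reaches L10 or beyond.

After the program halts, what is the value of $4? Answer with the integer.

PC=0  addi  $2, $4, 2        | $0=0 $1=9 $2=8 $3=1 $4=6 $5=13 $6=5
PC=1  bne  $2, $0, L8        | $0=0 $1=9 $2=8 $3=1 $4=6 $5=13 $6=5  [TAKEN]
PC=2  or   $4, $5, $3        | $0=0 $1=9 $2=8 $3=1 $4=13 $5=13 $6=5
PC=8  slt  $3, $0, $2        | $0=0 $1=9 $2=8 $3=1 $4=13 $5=13 $6=5
PC=9  and  $4, $3, $4        | $0=0 $1=9 $2=8 $3=1 $4=1 $5=13 $6=5

1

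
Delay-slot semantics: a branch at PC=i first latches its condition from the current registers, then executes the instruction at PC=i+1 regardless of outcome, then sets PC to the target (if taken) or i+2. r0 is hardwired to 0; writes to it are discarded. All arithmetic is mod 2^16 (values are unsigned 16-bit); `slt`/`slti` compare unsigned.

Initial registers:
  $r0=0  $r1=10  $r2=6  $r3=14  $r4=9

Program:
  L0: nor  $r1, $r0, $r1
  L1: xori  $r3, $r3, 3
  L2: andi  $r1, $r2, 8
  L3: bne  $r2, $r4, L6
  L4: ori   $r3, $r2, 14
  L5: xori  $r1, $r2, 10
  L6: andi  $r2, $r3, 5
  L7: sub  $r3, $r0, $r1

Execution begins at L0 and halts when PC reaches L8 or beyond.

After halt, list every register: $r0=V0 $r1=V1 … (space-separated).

$r0=0 $r1=0 $r2=4 $r3=0 $r4=9

PC=0  nor  $r1, $r0, $r1     | $r0=0 $r1=65525 $r2=6 $r3=14 $r4=9
PC=1  xori  $r3, $r3, 3      | $r0=0 $r1=65525 $r2=6 $r3=13 $r4=9
PC=2  andi  $r1, $r2, 8      | $r0=0 $r1=0 $r2=6 $r3=13 $r4=9
PC=3  bne  $r2, $r4, L6      | $r0=0 $r1=0 $r2=6 $r3=13 $r4=9  [TAKEN]
PC=4  ori   $r3, $r2, 14     | $r0=0 $r1=0 $r2=6 $r3=14 $r4=9
PC=6  andi  $r2, $r3, 5      | $r0=0 $r1=0 $r2=4 $r3=14 $r4=9
PC=7  sub  $r3, $r0, $r1     | $r0=0 $r1=0 $r2=4 $r3=0 $r4=9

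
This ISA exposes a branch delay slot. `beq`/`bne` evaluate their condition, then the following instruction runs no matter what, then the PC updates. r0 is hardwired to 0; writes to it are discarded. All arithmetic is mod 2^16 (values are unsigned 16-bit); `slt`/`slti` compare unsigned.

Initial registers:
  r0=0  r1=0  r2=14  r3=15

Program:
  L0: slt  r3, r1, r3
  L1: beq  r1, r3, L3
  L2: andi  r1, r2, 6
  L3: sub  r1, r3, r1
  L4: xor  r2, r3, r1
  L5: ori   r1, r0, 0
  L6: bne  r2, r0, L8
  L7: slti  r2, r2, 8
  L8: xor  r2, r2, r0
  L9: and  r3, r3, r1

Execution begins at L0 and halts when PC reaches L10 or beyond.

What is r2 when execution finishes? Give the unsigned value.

  step pc=0: slt  r3, r1, r3  regs=(0,0,14,1)
  step pc=1: beq  r1, r3, L3  cond=F  regs=(0,0,14,1)
  step pc=2: andi  r1, r2, 6  regs=(0,6,14,1)
  step pc=3: sub  r1, r3, r1  regs=(0,65531,14,1)
  step pc=4: xor  r2, r3, r1  regs=(0,65531,65530,1)
  step pc=5: ori   r1, r0, 0  regs=(0,0,65530,1)
  step pc=6: bne  r2, r0, L8  cond=T  regs=(0,0,65530,1)
  step pc=7: slti  r2, r2, 8  regs=(0,0,0,1)
  step pc=8: xor  r2, r2, r0  regs=(0,0,0,1)
  step pc=9: and  r3, r3, r1  regs=(0,0,0,0)

0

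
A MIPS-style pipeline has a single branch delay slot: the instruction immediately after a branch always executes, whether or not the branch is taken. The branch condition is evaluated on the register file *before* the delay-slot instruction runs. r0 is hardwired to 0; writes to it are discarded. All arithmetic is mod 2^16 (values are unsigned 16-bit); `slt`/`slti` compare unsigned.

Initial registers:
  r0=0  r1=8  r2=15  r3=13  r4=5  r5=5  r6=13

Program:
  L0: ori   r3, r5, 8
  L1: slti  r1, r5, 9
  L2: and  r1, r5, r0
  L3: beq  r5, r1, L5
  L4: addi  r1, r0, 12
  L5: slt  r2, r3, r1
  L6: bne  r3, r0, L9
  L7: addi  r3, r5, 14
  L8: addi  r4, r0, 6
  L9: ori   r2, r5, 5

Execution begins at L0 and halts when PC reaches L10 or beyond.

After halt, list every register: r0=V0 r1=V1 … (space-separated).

[0] ori   r3, r5, 8  →  {r0:0, r1:8, r2:15, r3:13, r4:5, r5:5, r6:13}
[1] slti  r1, r5, 9  →  {r0:0, r1:1, r2:15, r3:13, r4:5, r5:5, r6:13}
[2] and  r1, r5, r0  →  {r0:0, r1:0, r2:15, r3:13, r4:5, r5:5, r6:13}
[3] beq  r5, r1, L5  →  {r0:0, r1:0, r2:15, r3:13, r4:5, r5:5, r6:13}  ⟨branch fallthrough⟩
[4] addi  r1, r0, 12  →  {r0:0, r1:12, r2:15, r3:13, r4:5, r5:5, r6:13}
[5] slt  r2, r3, r1  →  {r0:0, r1:12, r2:0, r3:13, r4:5, r5:5, r6:13}
[6] bne  r3, r0, L9  →  {r0:0, r1:12, r2:0, r3:13, r4:5, r5:5, r6:13}  ⟨branch taken⟩
[7] addi  r3, r5, 14  →  {r0:0, r1:12, r2:0, r3:19, r4:5, r5:5, r6:13}
[9] ori   r2, r5, 5  →  {r0:0, r1:12, r2:5, r3:19, r4:5, r5:5, r6:13}

r0=0 r1=12 r2=5 r3=19 r4=5 r5=5 r6=13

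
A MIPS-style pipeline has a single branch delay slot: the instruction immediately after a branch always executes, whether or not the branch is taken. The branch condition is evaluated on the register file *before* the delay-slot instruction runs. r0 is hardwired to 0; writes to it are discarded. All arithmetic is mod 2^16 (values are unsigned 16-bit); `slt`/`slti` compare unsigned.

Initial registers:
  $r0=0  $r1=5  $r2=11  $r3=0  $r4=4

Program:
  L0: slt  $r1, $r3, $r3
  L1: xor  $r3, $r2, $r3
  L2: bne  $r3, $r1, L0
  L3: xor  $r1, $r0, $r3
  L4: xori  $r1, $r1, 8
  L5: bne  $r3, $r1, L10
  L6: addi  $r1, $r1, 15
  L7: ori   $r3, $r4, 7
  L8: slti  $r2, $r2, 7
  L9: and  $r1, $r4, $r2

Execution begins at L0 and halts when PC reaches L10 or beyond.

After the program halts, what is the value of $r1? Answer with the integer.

23

[0] slt  $r1, $r3, $r3  →  {$r0:0, $r1:0, $r2:11, $r3:0, $r4:4}
[1] xor  $r3, $r2, $r3  →  {$r0:0, $r1:0, $r2:11, $r3:11, $r4:4}
[2] bne  $r3, $r1, L0  →  {$r0:0, $r1:0, $r2:11, $r3:11, $r4:4}  ⟨branch taken⟩
[3] xor  $r1, $r0, $r3  →  {$r0:0, $r1:11, $r2:11, $r3:11, $r4:4}
[0] slt  $r1, $r3, $r3  →  {$r0:0, $r1:0, $r2:11, $r3:11, $r4:4}
[1] xor  $r3, $r2, $r3  →  {$r0:0, $r1:0, $r2:11, $r3:0, $r4:4}
[2] bne  $r3, $r1, L0  →  {$r0:0, $r1:0, $r2:11, $r3:0, $r4:4}  ⟨branch fallthrough⟩
[3] xor  $r1, $r0, $r3  →  {$r0:0, $r1:0, $r2:11, $r3:0, $r4:4}
[4] xori  $r1, $r1, 8  →  {$r0:0, $r1:8, $r2:11, $r3:0, $r4:4}
[5] bne  $r3, $r1, L10  →  {$r0:0, $r1:8, $r2:11, $r3:0, $r4:4}  ⟨branch taken⟩
[6] addi  $r1, $r1, 15  →  {$r0:0, $r1:23, $r2:11, $r3:0, $r4:4}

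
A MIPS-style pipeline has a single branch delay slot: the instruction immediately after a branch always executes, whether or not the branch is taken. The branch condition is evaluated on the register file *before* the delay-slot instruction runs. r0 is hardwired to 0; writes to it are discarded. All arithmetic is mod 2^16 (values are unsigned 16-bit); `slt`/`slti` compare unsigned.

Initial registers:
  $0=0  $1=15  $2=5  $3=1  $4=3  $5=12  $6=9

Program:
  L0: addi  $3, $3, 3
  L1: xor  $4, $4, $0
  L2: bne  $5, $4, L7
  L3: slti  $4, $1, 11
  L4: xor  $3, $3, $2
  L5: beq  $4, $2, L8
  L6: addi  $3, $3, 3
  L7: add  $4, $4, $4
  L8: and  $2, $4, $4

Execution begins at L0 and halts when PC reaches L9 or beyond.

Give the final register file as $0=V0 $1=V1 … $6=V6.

#0 addi  $3, $3, 3 ; 0/15/5/4/3/12/9
#1 xor  $4, $4, $0 ; 0/15/5/4/3/12/9
#2 bne  $5, $4, L7 ; 0/15/5/4/3/12/9 ; →target
#3 slti  $4, $1, 11 ; 0/15/5/4/0/12/9
#7 add  $4, $4, $4 ; 0/15/5/4/0/12/9
#8 and  $2, $4, $4 ; 0/15/0/4/0/12/9

$0=0 $1=15 $2=0 $3=4 $4=0 $5=12 $6=9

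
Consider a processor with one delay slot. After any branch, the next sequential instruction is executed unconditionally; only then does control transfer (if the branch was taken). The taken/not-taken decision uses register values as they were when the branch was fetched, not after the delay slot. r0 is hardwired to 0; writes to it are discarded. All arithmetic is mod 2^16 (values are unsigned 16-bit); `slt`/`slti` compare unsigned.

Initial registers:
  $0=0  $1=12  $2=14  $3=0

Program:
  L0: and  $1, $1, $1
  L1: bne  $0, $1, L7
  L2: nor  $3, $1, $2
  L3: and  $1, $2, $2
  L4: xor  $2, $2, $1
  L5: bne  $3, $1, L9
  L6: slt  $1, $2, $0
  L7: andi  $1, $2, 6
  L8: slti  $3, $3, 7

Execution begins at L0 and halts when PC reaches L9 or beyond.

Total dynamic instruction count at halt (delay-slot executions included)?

  step pc=0: and  $1, $1, $1  regs=(0,12,14,0)
  step pc=1: bne  $0, $1, L7  cond=T  regs=(0,12,14,0)
  step pc=2: nor  $3, $1, $2  regs=(0,12,14,65521)
  step pc=7: andi  $1, $2, 6  regs=(0,6,14,65521)
  step pc=8: slti  $3, $3, 7  regs=(0,6,14,0)

5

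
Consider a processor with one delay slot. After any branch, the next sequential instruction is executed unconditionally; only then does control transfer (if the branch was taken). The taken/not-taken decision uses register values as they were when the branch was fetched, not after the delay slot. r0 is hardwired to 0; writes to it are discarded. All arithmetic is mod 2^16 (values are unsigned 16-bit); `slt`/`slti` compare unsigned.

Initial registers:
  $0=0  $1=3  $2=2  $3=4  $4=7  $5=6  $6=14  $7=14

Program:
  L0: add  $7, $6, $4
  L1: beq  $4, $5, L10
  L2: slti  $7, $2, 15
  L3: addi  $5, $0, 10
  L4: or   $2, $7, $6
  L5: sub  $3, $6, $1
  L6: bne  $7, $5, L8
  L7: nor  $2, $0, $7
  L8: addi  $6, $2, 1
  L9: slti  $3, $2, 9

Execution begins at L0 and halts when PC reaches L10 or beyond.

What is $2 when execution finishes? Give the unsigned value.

65534

  step pc=0: add  $7, $6, $4  regs=(0,3,2,4,7,6,14,21)
  step pc=1: beq  $4, $5, L10  cond=F  regs=(0,3,2,4,7,6,14,21)
  step pc=2: slti  $7, $2, 15  regs=(0,3,2,4,7,6,14,1)
  step pc=3: addi  $5, $0, 10  regs=(0,3,2,4,7,10,14,1)
  step pc=4: or   $2, $7, $6  regs=(0,3,15,4,7,10,14,1)
  step pc=5: sub  $3, $6, $1  regs=(0,3,15,11,7,10,14,1)
  step pc=6: bne  $7, $5, L8  cond=T  regs=(0,3,15,11,7,10,14,1)
  step pc=7: nor  $2, $0, $7  regs=(0,3,65534,11,7,10,14,1)
  step pc=8: addi  $6, $2, 1  regs=(0,3,65534,11,7,10,65535,1)
  step pc=9: slti  $3, $2, 9  regs=(0,3,65534,0,7,10,65535,1)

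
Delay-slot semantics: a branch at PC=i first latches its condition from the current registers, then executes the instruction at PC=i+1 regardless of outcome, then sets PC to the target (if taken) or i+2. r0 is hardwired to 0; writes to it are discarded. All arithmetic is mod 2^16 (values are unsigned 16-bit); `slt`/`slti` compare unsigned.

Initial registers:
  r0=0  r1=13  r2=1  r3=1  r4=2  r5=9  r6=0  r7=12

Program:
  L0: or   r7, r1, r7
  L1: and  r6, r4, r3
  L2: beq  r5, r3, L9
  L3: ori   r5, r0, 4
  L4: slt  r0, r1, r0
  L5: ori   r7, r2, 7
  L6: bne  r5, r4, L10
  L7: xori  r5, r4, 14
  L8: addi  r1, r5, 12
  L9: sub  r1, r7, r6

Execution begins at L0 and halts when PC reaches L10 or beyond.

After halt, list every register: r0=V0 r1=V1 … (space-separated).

r0=0 r1=13 r2=1 r3=1 r4=2 r5=12 r6=0 r7=7

  step pc=0: or   r7, r1, r7  regs=(0,13,1,1,2,9,0,13)
  step pc=1: and  r6, r4, r3  regs=(0,13,1,1,2,9,0,13)
  step pc=2: beq  r5, r3, L9  cond=F  regs=(0,13,1,1,2,9,0,13)
  step pc=3: ori   r5, r0, 4  regs=(0,13,1,1,2,4,0,13)
  step pc=4: slt  r0, r1, r0  regs=(0,13,1,1,2,4,0,13)
  step pc=5: ori   r7, r2, 7  regs=(0,13,1,1,2,4,0,7)
  step pc=6: bne  r5, r4, L10  cond=T  regs=(0,13,1,1,2,4,0,7)
  step pc=7: xori  r5, r4, 14  regs=(0,13,1,1,2,12,0,7)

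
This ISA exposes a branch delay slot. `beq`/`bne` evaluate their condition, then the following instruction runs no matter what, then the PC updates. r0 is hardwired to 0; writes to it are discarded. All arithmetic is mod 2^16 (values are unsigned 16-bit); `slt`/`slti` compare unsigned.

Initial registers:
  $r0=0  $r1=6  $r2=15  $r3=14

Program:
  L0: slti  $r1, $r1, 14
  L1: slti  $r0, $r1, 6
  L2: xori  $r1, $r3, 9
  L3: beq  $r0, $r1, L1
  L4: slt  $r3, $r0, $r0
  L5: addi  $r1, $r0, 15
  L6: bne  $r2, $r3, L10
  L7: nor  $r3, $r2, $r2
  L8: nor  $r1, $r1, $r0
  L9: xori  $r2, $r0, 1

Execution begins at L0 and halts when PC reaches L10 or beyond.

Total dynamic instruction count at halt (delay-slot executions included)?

8

[0] slti  $r1, $r1, 14  →  {$r0:0, $r1:1, $r2:15, $r3:14}
[1] slti  $r0, $r1, 6  →  {$r0:0, $r1:1, $r2:15, $r3:14}
[2] xori  $r1, $r3, 9  →  {$r0:0, $r1:7, $r2:15, $r3:14}
[3] beq  $r0, $r1, L1  →  {$r0:0, $r1:7, $r2:15, $r3:14}  ⟨branch fallthrough⟩
[4] slt  $r3, $r0, $r0  →  {$r0:0, $r1:7, $r2:15, $r3:0}
[5] addi  $r1, $r0, 15  →  {$r0:0, $r1:15, $r2:15, $r3:0}
[6] bne  $r2, $r3, L10  →  {$r0:0, $r1:15, $r2:15, $r3:0}  ⟨branch taken⟩
[7] nor  $r3, $r2, $r2  →  {$r0:0, $r1:15, $r2:15, $r3:65520}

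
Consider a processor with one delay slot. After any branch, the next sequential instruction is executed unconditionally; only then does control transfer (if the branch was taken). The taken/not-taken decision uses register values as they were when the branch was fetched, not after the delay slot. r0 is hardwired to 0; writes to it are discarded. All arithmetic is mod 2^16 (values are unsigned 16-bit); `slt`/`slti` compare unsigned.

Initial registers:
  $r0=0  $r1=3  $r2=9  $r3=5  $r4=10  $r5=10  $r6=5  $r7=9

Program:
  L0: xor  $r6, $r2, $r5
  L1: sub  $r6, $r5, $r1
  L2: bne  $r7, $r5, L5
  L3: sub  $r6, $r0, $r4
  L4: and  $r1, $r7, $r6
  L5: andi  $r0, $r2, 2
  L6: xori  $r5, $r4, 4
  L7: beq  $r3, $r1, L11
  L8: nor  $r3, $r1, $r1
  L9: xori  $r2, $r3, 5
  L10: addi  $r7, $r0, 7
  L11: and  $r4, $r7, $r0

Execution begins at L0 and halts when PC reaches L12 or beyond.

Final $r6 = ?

  step pc=0: xor  $r6, $r2, $r5  regs=(0,3,9,5,10,10,3,9)
  step pc=1: sub  $r6, $r5, $r1  regs=(0,3,9,5,10,10,7,9)
  step pc=2: bne  $r7, $r5, L5  cond=T  regs=(0,3,9,5,10,10,7,9)
  step pc=3: sub  $r6, $r0, $r4  regs=(0,3,9,5,10,10,65526,9)
  step pc=5: andi  $r0, $r2, 2  regs=(0,3,9,5,10,10,65526,9)
  step pc=6: xori  $r5, $r4, 4  regs=(0,3,9,5,10,14,65526,9)
  step pc=7: beq  $r3, $r1, L11  cond=F  regs=(0,3,9,5,10,14,65526,9)
  step pc=8: nor  $r3, $r1, $r1  regs=(0,3,9,65532,10,14,65526,9)
  step pc=9: xori  $r2, $r3, 5  regs=(0,3,65529,65532,10,14,65526,9)
  step pc=10: addi  $r7, $r0, 7  regs=(0,3,65529,65532,10,14,65526,7)
  step pc=11: and  $r4, $r7, $r0  regs=(0,3,65529,65532,0,14,65526,7)

65526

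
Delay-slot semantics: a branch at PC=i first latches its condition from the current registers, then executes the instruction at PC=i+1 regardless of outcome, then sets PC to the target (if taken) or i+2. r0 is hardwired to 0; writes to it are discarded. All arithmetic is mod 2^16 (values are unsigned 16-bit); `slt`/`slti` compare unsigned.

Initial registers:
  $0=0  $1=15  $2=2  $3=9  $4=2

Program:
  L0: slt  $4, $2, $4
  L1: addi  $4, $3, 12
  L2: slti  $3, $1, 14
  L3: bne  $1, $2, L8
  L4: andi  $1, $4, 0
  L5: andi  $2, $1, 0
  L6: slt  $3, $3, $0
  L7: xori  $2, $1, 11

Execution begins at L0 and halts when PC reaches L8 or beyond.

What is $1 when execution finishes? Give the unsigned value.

0

#0 slt  $4, $2, $4 ; 0/15/2/9/0
#1 addi  $4, $3, 12 ; 0/15/2/9/21
#2 slti  $3, $1, 14 ; 0/15/2/0/21
#3 bne  $1, $2, L8 ; 0/15/2/0/21 ; →target
#4 andi  $1, $4, 0 ; 0/0/2/0/21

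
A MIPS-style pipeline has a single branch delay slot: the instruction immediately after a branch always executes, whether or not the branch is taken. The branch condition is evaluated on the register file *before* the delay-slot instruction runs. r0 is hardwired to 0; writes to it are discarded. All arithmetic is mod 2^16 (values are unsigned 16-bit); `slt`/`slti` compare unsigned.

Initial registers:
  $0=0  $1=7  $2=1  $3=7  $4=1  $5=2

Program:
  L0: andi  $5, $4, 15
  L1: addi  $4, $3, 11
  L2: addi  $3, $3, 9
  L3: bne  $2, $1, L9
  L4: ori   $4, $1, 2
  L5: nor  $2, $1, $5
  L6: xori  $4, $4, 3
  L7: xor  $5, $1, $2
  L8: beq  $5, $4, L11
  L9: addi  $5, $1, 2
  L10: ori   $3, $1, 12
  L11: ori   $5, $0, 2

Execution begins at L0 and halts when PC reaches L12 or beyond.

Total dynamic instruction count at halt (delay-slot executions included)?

8

  step pc=0: andi  $5, $4, 15  regs=(0,7,1,7,1,1)
  step pc=1: addi  $4, $3, 11  regs=(0,7,1,7,18,1)
  step pc=2: addi  $3, $3, 9  regs=(0,7,1,16,18,1)
  step pc=3: bne  $2, $1, L9  cond=T  regs=(0,7,1,16,18,1)
  step pc=4: ori   $4, $1, 2  regs=(0,7,1,16,7,1)
  step pc=9: addi  $5, $1, 2  regs=(0,7,1,16,7,9)
  step pc=10: ori   $3, $1, 12  regs=(0,7,1,15,7,9)
  step pc=11: ori   $5, $0, 2  regs=(0,7,1,15,7,2)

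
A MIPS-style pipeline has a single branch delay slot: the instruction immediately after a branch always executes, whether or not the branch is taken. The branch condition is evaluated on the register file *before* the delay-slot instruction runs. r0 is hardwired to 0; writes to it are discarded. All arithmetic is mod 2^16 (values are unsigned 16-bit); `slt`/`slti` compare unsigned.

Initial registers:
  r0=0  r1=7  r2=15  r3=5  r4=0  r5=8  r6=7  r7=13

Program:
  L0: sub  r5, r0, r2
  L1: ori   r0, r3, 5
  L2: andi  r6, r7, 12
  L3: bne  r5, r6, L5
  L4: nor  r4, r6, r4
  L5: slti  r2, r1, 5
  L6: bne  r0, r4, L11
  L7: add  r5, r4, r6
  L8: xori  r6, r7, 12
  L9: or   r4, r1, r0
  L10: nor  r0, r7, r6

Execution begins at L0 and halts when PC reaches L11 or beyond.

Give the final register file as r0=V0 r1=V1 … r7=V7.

[0] sub  r5, r0, r2  →  {r0:0, r1:7, r2:15, r3:5, r4:0, r5:65521, r6:7, r7:13}
[1] ori   r0, r3, 5  →  {r0:0, r1:7, r2:15, r3:5, r4:0, r5:65521, r6:7, r7:13}
[2] andi  r6, r7, 12  →  {r0:0, r1:7, r2:15, r3:5, r4:0, r5:65521, r6:12, r7:13}
[3] bne  r5, r6, L5  →  {r0:0, r1:7, r2:15, r3:5, r4:0, r5:65521, r6:12, r7:13}  ⟨branch taken⟩
[4] nor  r4, r6, r4  →  {r0:0, r1:7, r2:15, r3:5, r4:65523, r5:65521, r6:12, r7:13}
[5] slti  r2, r1, 5  →  {r0:0, r1:7, r2:0, r3:5, r4:65523, r5:65521, r6:12, r7:13}
[6] bne  r0, r4, L11  →  {r0:0, r1:7, r2:0, r3:5, r4:65523, r5:65521, r6:12, r7:13}  ⟨branch taken⟩
[7] add  r5, r4, r6  →  {r0:0, r1:7, r2:0, r3:5, r4:65523, r5:65535, r6:12, r7:13}

r0=0 r1=7 r2=0 r3=5 r4=65523 r5=65535 r6=12 r7=13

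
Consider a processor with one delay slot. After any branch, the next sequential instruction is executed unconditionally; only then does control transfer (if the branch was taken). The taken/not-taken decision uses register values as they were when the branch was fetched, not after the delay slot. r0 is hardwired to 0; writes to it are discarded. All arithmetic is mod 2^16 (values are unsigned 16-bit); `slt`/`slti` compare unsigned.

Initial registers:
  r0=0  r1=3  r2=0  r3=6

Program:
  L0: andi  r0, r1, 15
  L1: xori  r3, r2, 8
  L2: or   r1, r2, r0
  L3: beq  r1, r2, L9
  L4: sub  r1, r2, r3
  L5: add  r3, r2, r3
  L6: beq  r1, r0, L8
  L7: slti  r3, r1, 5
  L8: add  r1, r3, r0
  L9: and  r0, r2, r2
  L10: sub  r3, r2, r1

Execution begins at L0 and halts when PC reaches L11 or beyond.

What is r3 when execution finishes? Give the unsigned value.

[0] andi  r0, r1, 15  →  {r0:0, r1:3, r2:0, r3:6}
[1] xori  r3, r2, 8  →  {r0:0, r1:3, r2:0, r3:8}
[2] or   r1, r2, r0  →  {r0:0, r1:0, r2:0, r3:8}
[3] beq  r1, r2, L9  →  {r0:0, r1:0, r2:0, r3:8}  ⟨branch taken⟩
[4] sub  r1, r2, r3  →  {r0:0, r1:65528, r2:0, r3:8}
[9] and  r0, r2, r2  →  {r0:0, r1:65528, r2:0, r3:8}
[10] sub  r3, r2, r1  →  {r0:0, r1:65528, r2:0, r3:8}

8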